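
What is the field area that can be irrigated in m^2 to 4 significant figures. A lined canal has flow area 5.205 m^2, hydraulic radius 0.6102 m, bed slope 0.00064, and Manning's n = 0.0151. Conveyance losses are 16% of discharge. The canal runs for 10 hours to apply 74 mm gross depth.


Approach: apply Manning's equation with a conveyance and depth budget, Q = (1/n)*A*R^(2/3)*S^(1/2); Q_field = Q*(1-loss); Area = Q_field*t/(d/1000).
Step 1 — canal discharge (Manning's equation):
  Q = (1/0.0151) * 5.205 * 0.6102^(2/3) * 0.00064^(1/2) = 6.27358 m^3/s
Step 2 — delivered flow: Q_field = 6.27358*(1 - 16/100) = 5.26980 m^3/s
Step 3 — volume delivered: V = 5.26980 * 10*3600 = 189713 m^3
Step 4 — area served: A = V / (depth/1000) = 189713 / 0.074 = 2564000 m^2
Therefore the field area that can be irrigated = 2564000 m^2.


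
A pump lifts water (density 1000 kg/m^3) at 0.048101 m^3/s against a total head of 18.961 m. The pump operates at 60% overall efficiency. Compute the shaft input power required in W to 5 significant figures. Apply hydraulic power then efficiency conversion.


Approach: apply hydraulic power then efficiency conversion, P = rho*g*Q*H; P_in = P/eta.
Step 1 — hydraulic power (P = rho*g*Q*H):
  P = 1000 * 9.81 * 0.048101 * 18.961 = 8947.142 W
Step 2 — input power: P_in = P/eta = 8947.142 / 0.6 = 14912 W
Therefore the shaft input power required = 14912 W.


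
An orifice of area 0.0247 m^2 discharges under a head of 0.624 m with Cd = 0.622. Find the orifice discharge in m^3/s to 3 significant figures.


Approach: apply the orifice equation, Q = Cd*A*sqrt(2*g*h).
Q = 0.622 * 0.0247 * sqrt(2*9.81*0.624) = 0.0538 m^3/s
Therefore the orifice discharge = 0.0538 m^3/s.


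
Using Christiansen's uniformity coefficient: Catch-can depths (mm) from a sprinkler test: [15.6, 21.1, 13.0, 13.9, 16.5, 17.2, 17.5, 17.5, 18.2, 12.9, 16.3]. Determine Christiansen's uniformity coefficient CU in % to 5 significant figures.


Approach: apply Christiansen's uniformity coefficient, CU = (1 - mean_abs_deviation/mean)*100.
mean = 16.33636 mm
mean |d_i - mean| = 1.814876 mm
CU = (1 - 1.814876/16.33636)*100 = 88.891 %
Therefore Christiansen's uniformity coefficient CU = 88.891 %.


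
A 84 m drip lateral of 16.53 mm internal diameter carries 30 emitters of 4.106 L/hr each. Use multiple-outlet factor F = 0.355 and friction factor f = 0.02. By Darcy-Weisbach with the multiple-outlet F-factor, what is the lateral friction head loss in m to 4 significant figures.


Approach: apply Darcy-Weisbach with the multiple-outlet F-factor, Q = n*q/(3600*1000) m^3/s; v = Q/A; hf = F*f*(L/D)*(v^2/(2g)).
Q = 30*4.106/(3600*1000) = 3.42167e-05 m^3/s
A = pi*(16.53e-3/2)^2 = 2.14603e-04 m^2, so v = Q/A = 0.159442 m/s
hf = 0.355*0.02*(84/0.01653)*(0.159442^2/(2*9.81)) = 0.04675 m
Therefore the lateral friction head loss = 0.04675 m.


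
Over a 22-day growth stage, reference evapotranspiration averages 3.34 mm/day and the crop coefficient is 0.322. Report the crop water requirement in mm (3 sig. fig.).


Approach: apply the crop water requirement relation, CWR = ET0 * Kc * days.
CWR = 3.34 * 0.322 * 22 = 23.7 mm
Therefore the crop water requirement = 23.7 mm.


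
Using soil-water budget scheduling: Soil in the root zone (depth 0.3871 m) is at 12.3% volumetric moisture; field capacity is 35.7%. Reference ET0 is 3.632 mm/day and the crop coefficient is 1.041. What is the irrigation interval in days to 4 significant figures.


Approach: apply soil-water budget scheduling, SMD = (FC-theta)/100*depth*1000; ETc = ET0*Kc; interval = SMD/ETc.
Step 1 — soil moisture deficit:
  SMD = (35.7 - 12.3)/100 * 0.3871 * 1000 = 90.5814 mm
Step 2 — daily crop ET (ETc = ET0*Kc):
  ETc = 3.632 * 1.041 = 3.78091 mm/day
Step 3 — irrigation interval (SMD/ETc):
  interval = 90.5814 / 3.78091 = 23.96 days
Therefore the irrigation interval = 23.96 days.


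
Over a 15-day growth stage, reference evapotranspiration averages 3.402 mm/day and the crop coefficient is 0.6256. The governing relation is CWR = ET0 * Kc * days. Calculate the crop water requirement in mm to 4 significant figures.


CWR = 3.402 * 0.6256 * 15 = 31.92 mm
Therefore the crop water requirement = 31.92 mm.


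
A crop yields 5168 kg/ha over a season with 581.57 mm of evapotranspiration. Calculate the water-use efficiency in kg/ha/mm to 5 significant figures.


Approach: apply the water-use efficiency ratio, WUE = yield/ET.
WUE = 5168 / 581.57 = 8.8863 kg/ha/mm
Therefore the water-use efficiency = 8.8863 kg/ha/mm.


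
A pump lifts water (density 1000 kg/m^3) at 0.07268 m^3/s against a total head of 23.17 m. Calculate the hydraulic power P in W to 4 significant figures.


Approach: apply the hydraulic power relation, P = rho*g*Q*H.
P = 1000 * 9.81 * 0.07268 * 23.17 = 16520 W
Therefore the hydraulic power P = 16520 W.


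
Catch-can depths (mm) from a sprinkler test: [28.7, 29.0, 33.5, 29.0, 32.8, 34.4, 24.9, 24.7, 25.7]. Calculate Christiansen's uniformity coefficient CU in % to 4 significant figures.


Approach: apply Christiansen's uniformity coefficient, CU = (1 - mean_abs_deviation/mean)*100.
mean = 29.1889 mm
mean |d_i - mean| = 2.91852 mm
CU = (1 - 2.91852/29.1889)*100 = 90.00 %
Therefore Christiansen's uniformity coefficient CU = 90.00 %.


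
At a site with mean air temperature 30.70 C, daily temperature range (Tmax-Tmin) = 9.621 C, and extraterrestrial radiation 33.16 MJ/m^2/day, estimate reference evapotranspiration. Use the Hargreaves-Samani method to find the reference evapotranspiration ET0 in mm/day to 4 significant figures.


Approach: apply the Hargreaves-Samani method, ET0 = 0.0023*(Tmean+17.8)*sqrt(Tmax-Tmin)*0.408*Ra.
ET0 = 0.0023*(30.70+17.8)*sqrt(9.621)*0.408*33.16 = 4.681 mm/day
Therefore the reference evapotranspiration ET0 = 4.681 mm/day.


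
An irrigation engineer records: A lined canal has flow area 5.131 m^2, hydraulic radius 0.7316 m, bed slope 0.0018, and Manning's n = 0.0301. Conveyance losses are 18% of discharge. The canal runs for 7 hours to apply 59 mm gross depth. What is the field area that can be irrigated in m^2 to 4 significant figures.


Approach: apply Manning's equation with a conveyance and depth budget, Q = (1/n)*A*R^(2/3)*S^(1/2); Q_field = Q*(1-loss); Area = Q_field*t/(d/1000).
Step 1 — canal discharge (Manning's equation):
  Q = (1/0.0301) * 5.131 * 0.7316^(2/3) * 0.0018^(1/2) = 5.87202 m^3/s
Step 2 — delivered flow: Q_field = 5.87202*(1 - 18/100) = 4.81506 m^3/s
Step 3 — volume delivered: V = 4.81506 * 7*3600 = 121339 m^3
Step 4 — area served: A = V / (depth/1000) = 121339 / 0.059 = 2057000 m^2
Therefore the field area that can be irrigated = 2057000 m^2.


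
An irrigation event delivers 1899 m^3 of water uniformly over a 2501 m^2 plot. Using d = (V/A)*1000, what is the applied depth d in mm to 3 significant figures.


d = (1899 / 2501) * 1000 = 759 mm
Therefore the applied depth d = 759 mm.


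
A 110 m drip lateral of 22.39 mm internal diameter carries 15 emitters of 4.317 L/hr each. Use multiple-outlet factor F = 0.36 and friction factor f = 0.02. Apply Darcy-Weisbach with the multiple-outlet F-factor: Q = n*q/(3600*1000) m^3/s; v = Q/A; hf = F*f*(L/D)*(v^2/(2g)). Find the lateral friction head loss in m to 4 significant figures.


Q = 15*4.317/(3600*1000) = 1.79875e-05 m^3/s
A = pi*(22.39e-3/2)^2 = 3.93730e-04 m^2, so v = Q/A = 0.0456849 m/s
hf = 0.36*0.02*(110/0.02239)*(0.0456849^2/(2*9.81)) = 0.003763 m
Therefore the lateral friction head loss = 0.003763 m.


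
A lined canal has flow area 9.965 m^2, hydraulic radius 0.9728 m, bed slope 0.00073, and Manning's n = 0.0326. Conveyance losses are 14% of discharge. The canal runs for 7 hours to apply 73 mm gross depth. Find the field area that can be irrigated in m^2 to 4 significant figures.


Approach: apply Manning's equation with a conveyance and depth budget, Q = (1/n)*A*R^(2/3)*S^(1/2); Q_field = Q*(1-loss); Area = Q_field*t/(d/1000).
Step 1 — canal discharge (Manning's equation):
  Q = (1/0.0326) * 9.965 * 0.9728^(2/3) * 0.00073^(1/2) = 8.10843 m^3/s
Step 2 — delivered flow: Q_field = 8.10843*(1 - 14/100) = 6.97325 m^3/s
Step 3 — volume delivered: V = 6.97325 * 7*3600 = 175726 m^3
Step 4 — area served: A = V / (depth/1000) = 175726 / 0.073 = 2407000 m^2
Therefore the field area that can be irrigated = 2407000 m^2.


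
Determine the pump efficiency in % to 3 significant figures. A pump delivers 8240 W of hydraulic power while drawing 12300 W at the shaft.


Approach: apply the efficiency ratio, eta = (P_out/P_in)*100.
eta = (8240 / 12300) * 100 = 67.0 %
Therefore the pump efficiency = 67.0 %.


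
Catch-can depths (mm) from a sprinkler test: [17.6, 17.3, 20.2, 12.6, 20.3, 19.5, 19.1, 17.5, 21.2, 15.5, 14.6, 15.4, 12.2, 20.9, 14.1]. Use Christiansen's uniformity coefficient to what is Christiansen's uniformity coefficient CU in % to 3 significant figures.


Approach: apply Christiansen's uniformity coefficient, CU = (1 - mean_abs_deviation/mean)*100.
mean = 17.200 mm
mean |d_i - mean| = 2.5067 mm
CU = (1 - 2.5067/17.200)*100 = 85.4 %
Therefore Christiansen's uniformity coefficient CU = 85.4 %.


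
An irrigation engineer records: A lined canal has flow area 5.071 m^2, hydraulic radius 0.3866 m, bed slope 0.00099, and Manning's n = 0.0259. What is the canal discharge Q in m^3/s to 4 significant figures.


Approach: apply Manning's equation, Q = (1/n)*A*R^(2/3)*S^(1/2).
Q = (1/0.0259) * 5.071 * 0.3866^(2/3) * 0.00099^(1/2) = 3.269 m^3/s
Therefore the canal discharge Q = 3.269 m^3/s.


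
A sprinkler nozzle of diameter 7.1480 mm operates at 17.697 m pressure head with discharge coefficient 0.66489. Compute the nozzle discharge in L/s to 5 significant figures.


Approach: apply the orifice equation, Q = Cd*A*sqrt(2*g*h), A = pi*(d/2)^2.
A = pi*(7.1480e-3/2)^2 = 4.012906e-05 m^2
Q = 0.66489 * 4.012906e-05 * sqrt(2*9.81*17.697) * 1000 = 0.49717 L/s
Therefore the nozzle discharge = 0.49717 L/s.


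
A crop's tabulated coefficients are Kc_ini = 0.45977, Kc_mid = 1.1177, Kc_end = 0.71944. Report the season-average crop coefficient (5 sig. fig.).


Approach: apply a simple seasonal average, Kc_avg = (Kc_ini + Kc_mid + Kc_end)/3.
Kc_avg = (0.45977 + 1.1177 + 0.71944)/3 = 0.76564
Therefore the season-average crop coefficient = 0.76564.


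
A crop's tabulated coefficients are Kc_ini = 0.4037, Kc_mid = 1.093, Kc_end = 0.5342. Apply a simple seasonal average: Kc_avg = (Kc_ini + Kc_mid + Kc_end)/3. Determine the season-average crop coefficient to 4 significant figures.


Kc_avg = (0.4037 + 1.093 + 0.5342)/3 = 0.6770
Therefore the season-average crop coefficient = 0.6770.


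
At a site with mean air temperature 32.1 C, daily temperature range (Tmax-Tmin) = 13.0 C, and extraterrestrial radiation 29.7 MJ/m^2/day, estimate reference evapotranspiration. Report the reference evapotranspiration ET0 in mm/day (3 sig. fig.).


Approach: apply the Hargreaves-Samani method, ET0 = 0.0023*(Tmean+17.8)*sqrt(Tmax-Tmin)*0.408*Ra.
ET0 = 0.0023*(32.1+17.8)*sqrt(13.0)*0.408*29.7 = 5.01 mm/day
Therefore the reference evapotranspiration ET0 = 5.01 mm/day.


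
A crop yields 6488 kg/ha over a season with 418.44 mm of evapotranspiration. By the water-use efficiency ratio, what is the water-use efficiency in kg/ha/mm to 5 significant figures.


Approach: apply the water-use efficiency ratio, WUE = yield/ET.
WUE = 6488 / 418.44 = 15.505 kg/ha/mm
Therefore the water-use efficiency = 15.505 kg/ha/mm.


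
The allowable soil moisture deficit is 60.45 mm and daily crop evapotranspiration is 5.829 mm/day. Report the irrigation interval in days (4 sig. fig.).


Approach: apply the irrigation interval relation, interval = SMD / ETc.
interval = 60.45 / 5.829 = 10.37 days
Therefore the irrigation interval = 10.37 days.


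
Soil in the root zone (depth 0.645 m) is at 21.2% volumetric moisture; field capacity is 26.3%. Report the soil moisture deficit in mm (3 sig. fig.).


Approach: apply the soil moisture deficit relation, SMD = (FC - theta)/100 * depth * 1000.
SMD = (26.3 - 21.2)/100 * 0.645 * 1000 = 32.9 mm
Therefore the soil moisture deficit = 32.9 mm.


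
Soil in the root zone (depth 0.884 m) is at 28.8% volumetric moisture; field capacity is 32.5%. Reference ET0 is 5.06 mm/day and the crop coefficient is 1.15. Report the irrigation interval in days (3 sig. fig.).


Approach: apply soil-water budget scheduling, SMD = (FC-theta)/100*depth*1000; ETc = ET0*Kc; interval = SMD/ETc.
Step 1 — soil moisture deficit:
  SMD = (32.5 - 28.8)/100 * 0.884 * 1000 = 32.708 mm
Step 2 — daily crop ET (ETc = ET0*Kc):
  ETc = 5.06 * 1.15 = 5.8190 mm/day
Step 3 — irrigation interval (SMD/ETc):
  interval = 32.708 / 5.8190 = 5.62 days
Therefore the irrigation interval = 5.62 days.


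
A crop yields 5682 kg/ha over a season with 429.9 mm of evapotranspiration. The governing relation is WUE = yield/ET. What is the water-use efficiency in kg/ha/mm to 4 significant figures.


WUE = 5682 / 429.9 = 13.22 kg/ha/mm
Therefore the water-use efficiency = 13.22 kg/ha/mm.


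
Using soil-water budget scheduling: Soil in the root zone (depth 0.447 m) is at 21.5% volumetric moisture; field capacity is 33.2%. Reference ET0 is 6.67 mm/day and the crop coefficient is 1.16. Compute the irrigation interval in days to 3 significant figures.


Approach: apply soil-water budget scheduling, SMD = (FC-theta)/100*depth*1000; ETc = ET0*Kc; interval = SMD/ETc.
Step 1 — soil moisture deficit:
  SMD = (33.2 - 21.5)/100 * 0.447 * 1000 = 52.299 mm
Step 2 — daily crop ET (ETc = ET0*Kc):
  ETc = 6.67 * 1.16 = 7.7372 mm/day
Step 3 — irrigation interval (SMD/ETc):
  interval = 52.299 / 7.7372 = 6.76 days
Therefore the irrigation interval = 6.76 days.


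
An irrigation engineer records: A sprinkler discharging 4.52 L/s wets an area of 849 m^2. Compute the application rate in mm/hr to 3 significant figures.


Approach: apply the application rate relation, rate = (Q/A)*3600.
rate = (4.52 / 849) * 3600 = 19.2 mm/hr
Therefore the application rate = 19.2 mm/hr.


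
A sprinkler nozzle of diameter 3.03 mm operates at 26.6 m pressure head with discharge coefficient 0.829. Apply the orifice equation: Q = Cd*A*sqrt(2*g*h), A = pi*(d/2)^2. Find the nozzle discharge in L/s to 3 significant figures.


A = pi*(3.03e-3/2)^2 = 7.2107e-06 m^2
Q = 0.829 * 7.2107e-06 * sqrt(2*9.81*26.6) * 1000 = 0.137 L/s
Therefore the nozzle discharge = 0.137 L/s.


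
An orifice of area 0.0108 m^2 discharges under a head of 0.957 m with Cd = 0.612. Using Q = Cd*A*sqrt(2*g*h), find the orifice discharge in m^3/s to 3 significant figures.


Q = 0.612 * 0.0108 * sqrt(2*9.81*0.957) = 0.0286 m^3/s
Therefore the orifice discharge = 0.0286 m^3/s.


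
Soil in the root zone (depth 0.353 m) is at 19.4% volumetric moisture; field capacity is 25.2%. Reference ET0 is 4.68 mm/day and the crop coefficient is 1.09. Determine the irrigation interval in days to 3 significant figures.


Approach: apply soil-water budget scheduling, SMD = (FC-theta)/100*depth*1000; ETc = ET0*Kc; interval = SMD/ETc.
Step 1 — soil moisture deficit:
  SMD = (25.2 - 19.4)/100 * 0.353 * 1000 = 20.474 mm
Step 2 — daily crop ET (ETc = ET0*Kc):
  ETc = 4.68 * 1.09 = 5.1012 mm/day
Step 3 — irrigation interval (SMD/ETc):
  interval = 20.474 / 5.1012 = 4.01 days
Therefore the irrigation interval = 4.01 days.


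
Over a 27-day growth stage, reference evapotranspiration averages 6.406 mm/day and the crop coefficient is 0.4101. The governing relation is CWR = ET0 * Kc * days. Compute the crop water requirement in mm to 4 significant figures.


CWR = 6.406 * 0.4101 * 27 = 70.93 mm
Therefore the crop water requirement = 70.93 mm.


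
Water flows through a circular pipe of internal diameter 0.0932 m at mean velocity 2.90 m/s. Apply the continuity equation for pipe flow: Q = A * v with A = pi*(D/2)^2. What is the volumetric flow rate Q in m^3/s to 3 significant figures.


A = pi*(0.0932/2)^2 = 0.0068222 m^2
Q = 0.0068222 * 2.90 = 0.0198 m^3/s
Therefore the volumetric flow rate Q = 0.0198 m^3/s.


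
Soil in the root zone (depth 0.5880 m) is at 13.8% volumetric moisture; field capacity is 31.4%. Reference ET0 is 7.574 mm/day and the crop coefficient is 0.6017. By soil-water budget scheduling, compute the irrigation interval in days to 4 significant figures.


Approach: apply soil-water budget scheduling, SMD = (FC-theta)/100*depth*1000; ETc = ET0*Kc; interval = SMD/ETc.
Step 1 — soil moisture deficit:
  SMD = (31.4 - 13.8)/100 * 0.5880 * 1000 = 103.488 mm
Step 2 — daily crop ET (ETc = ET0*Kc):
  ETc = 7.574 * 0.6017 = 4.55728 mm/day
Step 3 — irrigation interval (SMD/ETc):
  interval = 103.488 / 4.55728 = 22.71 days
Therefore the irrigation interval = 22.71 days.


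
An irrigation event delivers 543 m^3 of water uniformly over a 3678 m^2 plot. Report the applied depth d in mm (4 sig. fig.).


Approach: apply depth from volume over area, d = (V/A)*1000.
d = (543 / 3678) * 1000 = 147.6 mm
Therefore the applied depth d = 147.6 mm.


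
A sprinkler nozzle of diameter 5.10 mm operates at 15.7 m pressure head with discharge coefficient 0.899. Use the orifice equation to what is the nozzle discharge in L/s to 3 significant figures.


Approach: apply the orifice equation, Q = Cd*A*sqrt(2*g*h), A = pi*(d/2)^2.
A = pi*(5.10e-3/2)^2 = 2.0428e-05 m^2
Q = 0.899 * 2.0428e-05 * sqrt(2*9.81*15.7) * 1000 = 0.322 L/s
Therefore the nozzle discharge = 0.322 L/s.


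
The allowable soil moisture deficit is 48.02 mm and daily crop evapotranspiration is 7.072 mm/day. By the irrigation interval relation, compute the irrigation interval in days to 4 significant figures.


Approach: apply the irrigation interval relation, interval = SMD / ETc.
interval = 48.02 / 7.072 = 6.790 days
Therefore the irrigation interval = 6.790 days.


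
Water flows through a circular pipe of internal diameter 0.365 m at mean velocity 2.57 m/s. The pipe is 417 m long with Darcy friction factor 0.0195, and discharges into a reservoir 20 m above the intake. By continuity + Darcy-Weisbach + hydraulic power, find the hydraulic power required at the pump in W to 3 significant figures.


Approach: apply continuity + Darcy-Weisbach + hydraulic power, Q = A*v; hf = f*(L/D)*(v^2/(2g)); H = static + hf; P = rho*g*Q*H.
Step 1 — flow rate (continuity, Q = A*v):
  A = pi*(0.365/2)^2 = 0.10463 m^2
  Q = 0.10463 * 2.57 = 0.26891 m^3/s
Step 2 — friction head loss (Darcy-Weisbach):
  hf = 0.0195 * (417/0.365) * (2.57^2 / (2*9.81))
  hf = 7.4997 m
Step 3 — total head: H = 20 + 7.4997 = 27.500 m
Step 4 — hydraulic power (P = rho*g*Q*H):
  P = 1000 * 9.81 * 0.26891 * 27.500 = 72500 W
Therefore the hydraulic power required at the pump = 72500 W.


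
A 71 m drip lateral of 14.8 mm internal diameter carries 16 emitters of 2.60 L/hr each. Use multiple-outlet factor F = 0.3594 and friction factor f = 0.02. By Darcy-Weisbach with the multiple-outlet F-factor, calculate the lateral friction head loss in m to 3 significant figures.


Approach: apply Darcy-Weisbach with the multiple-outlet F-factor, Q = n*q/(3600*1000) m^3/s; v = Q/A; hf = F*f*(L/D)*(v^2/(2g)).
Q = 16*2.60/(3600*1000) = 1.1556e-05 m^3/s
A = pi*(14.8e-3/2)^2 = 1.7203e-04 m^2, so v = Q/A = 0.067170 m/s
hf = 0.3594*0.02*(71/0.0148)*(0.067170^2/(2*9.81)) = 0.00793 m
Therefore the lateral friction head loss = 0.00793 m.


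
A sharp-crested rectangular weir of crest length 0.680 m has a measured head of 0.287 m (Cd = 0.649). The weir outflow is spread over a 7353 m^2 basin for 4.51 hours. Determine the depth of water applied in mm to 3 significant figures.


Approach: apply the rectangular weir equation with a volume-to-depth conversion, Q = (2/3)*Cd*L*sqrt(2g)*H^1.5; d = Q*t/A * 1000.
Step 1 — weir discharge:
  Q = (2/3)*0.649*0.680*sqrt(2*9.81)*0.287^1.5 = 0.20037 m^3/s
Step 2 — volume: V = 0.20037 * 4.51*3600 = 3253.2 m^3
Step 3 — depth: d = V/A * 1000 = 3253.2/7353 * 1000 = 442 mm
Therefore the depth of water applied = 442 mm.


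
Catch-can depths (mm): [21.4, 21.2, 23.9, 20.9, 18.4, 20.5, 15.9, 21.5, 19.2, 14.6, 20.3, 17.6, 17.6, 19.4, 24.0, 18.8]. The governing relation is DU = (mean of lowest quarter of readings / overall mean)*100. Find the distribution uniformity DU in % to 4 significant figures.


sorted lowest 4 of 16: [14.6, 15.9, 17.6, 17.6] -> mean = 16.4250 mm
overall mean = 19.7000 mm
DU = (16.4250/19.7000)*100 = 83.38 %
Therefore the distribution uniformity DU = 83.38 %.


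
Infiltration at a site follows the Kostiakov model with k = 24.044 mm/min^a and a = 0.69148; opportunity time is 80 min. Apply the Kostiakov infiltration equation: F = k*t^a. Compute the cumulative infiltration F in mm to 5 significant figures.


F = 24.044 * 80^0.69148 = 497.69 mm
Therefore the cumulative infiltration F = 497.69 mm.


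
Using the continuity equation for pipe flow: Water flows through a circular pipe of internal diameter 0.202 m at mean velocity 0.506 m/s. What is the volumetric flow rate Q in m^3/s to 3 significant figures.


Approach: apply the continuity equation for pipe flow, Q = A * v with A = pi*(D/2)^2.
A = pi*(0.202/2)^2 = 0.032047 m^2
Q = 0.032047 * 0.506 = 0.0162 m^3/s
Therefore the volumetric flow rate Q = 0.0162 m^3/s.


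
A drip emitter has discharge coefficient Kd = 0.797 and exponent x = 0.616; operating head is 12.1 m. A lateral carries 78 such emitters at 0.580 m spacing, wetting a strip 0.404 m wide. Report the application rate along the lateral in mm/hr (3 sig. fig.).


Approach: apply the emitter equation with a lateral mass balance, q = Kd*h^x; Q = n*q; rate = Q/(n*spacing*width).
Step 1 — single emitter flow (q = Kd*h^x):
  q = 0.797 * 12.1^0.616 = 3.7022 L/hr
Step 2 — total lateral flow: Q = 78 * 3.7022 = 288.77 L/hr
Step 3 — wetted area: A = 78 * 0.580 * 0.404 = 18.277 m^2
Step 4 — application rate: Q/A = 288.77/18.277 = 15.8 mm/hr
Therefore the application rate along the lateral = 15.8 mm/hr.


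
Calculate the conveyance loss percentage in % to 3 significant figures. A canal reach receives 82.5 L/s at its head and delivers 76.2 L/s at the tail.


Approach: apply the conveyance loss ratio, loss% = ((Q_head - Q_tail)/Q_head)*100.
loss = ((82.5 - 76.2)/82.5)*100 = 7.64 %
Therefore the conveyance loss percentage = 7.64 %.


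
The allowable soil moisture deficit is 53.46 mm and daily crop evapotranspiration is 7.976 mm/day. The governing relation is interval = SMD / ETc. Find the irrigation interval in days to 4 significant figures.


interval = 53.46 / 7.976 = 6.703 days
Therefore the irrigation interval = 6.703 days.


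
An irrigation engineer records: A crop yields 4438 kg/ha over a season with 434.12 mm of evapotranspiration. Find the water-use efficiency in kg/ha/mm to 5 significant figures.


Approach: apply the water-use efficiency ratio, WUE = yield/ET.
WUE = 4438 / 434.12 = 10.223 kg/ha/mm
Therefore the water-use efficiency = 10.223 kg/ha/mm.


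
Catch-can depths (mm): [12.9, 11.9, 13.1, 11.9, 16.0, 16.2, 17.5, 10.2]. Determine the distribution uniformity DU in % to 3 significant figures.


Approach: apply the low-quarter distribution uniformity, DU = (mean of lowest quarter of readings / overall mean)*100.
sorted lowest 2 of 8: [10.2, 11.9] -> mean = 11.050 mm
overall mean = 13.713 mm
DU = (11.050/13.713)*100 = 80.6 %
Therefore the distribution uniformity DU = 80.6 %.


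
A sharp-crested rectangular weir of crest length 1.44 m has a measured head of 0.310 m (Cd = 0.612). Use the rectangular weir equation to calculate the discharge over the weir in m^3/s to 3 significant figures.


Approach: apply the rectangular weir equation, Q = (2/3)*Cd*L*sqrt(2g)*H^1.5.
Q = (2/3)*0.612*1.44*sqrt(2*9.81)*0.310^1.5 = 0.449 m^3/s
Therefore the discharge over the weir = 0.449 m^3/s.


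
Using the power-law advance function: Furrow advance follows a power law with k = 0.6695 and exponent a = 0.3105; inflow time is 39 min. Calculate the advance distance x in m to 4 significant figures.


Approach: apply the power-law advance function, x = k*t^a.
x = 0.6695 * 39^0.3105 = 2.088 m
Therefore the advance distance x = 2.088 m.


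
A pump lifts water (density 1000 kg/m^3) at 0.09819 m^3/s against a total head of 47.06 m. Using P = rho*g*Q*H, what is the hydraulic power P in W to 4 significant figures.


P = 1000 * 9.81 * 0.09819 * 47.06 = 45330 W
Therefore the hydraulic power P = 45330 W.


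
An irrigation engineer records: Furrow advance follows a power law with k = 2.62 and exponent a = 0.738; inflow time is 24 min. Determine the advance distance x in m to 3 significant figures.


Approach: apply the power-law advance function, x = k*t^a.
x = 2.62 * 24^0.738 = 27.3 m
Therefore the advance distance x = 27.3 m.


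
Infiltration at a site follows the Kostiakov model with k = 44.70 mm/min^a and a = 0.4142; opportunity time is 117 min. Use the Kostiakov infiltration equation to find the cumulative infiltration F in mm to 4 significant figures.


Approach: apply the Kostiakov infiltration equation, F = k*t^a.
F = 44.70 * 117^0.4142 = 321.3 mm
Therefore the cumulative infiltration F = 321.3 mm.


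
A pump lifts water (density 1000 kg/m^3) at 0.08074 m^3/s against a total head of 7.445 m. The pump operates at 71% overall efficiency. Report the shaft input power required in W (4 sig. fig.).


Approach: apply hydraulic power then efficiency conversion, P = rho*g*Q*H; P_in = P/eta.
Step 1 — hydraulic power (P = rho*g*Q*H):
  P = 1000 * 9.81 * 0.08074 * 7.445 = 5896.88 W
Step 2 — input power: P_in = P/eta = 5896.88 / 0.71 = 8305 W
Therefore the shaft input power required = 8305 W.


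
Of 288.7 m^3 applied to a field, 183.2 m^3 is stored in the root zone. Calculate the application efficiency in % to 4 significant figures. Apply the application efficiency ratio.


Approach: apply the application efficiency ratio, Ea = (stored/applied)*100.
Ea = (183.2/288.7)*100 = 63.46 %
Therefore the application efficiency = 63.46 %.


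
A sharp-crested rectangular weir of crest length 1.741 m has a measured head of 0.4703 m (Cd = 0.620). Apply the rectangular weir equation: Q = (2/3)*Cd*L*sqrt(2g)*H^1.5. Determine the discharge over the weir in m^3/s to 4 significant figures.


Q = (2/3)*0.620*1.741*sqrt(2*9.81)*0.4703^1.5 = 1.028 m^3/s
Therefore the discharge over the weir = 1.028 m^3/s.


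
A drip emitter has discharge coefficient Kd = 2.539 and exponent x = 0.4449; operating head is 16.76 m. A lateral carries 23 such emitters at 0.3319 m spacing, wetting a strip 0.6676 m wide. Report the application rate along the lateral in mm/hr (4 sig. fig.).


Approach: apply the emitter equation with a lateral mass balance, q = Kd*h^x; Q = n*q; rate = Q/(n*spacing*width).
Step 1 — single emitter flow (q = Kd*h^x):
  q = 2.539 * 16.76^0.4449 = 8.89902 L/hr
Step 2 — total lateral flow: Q = 23 * 8.89902 = 204.677 L/hr
Step 3 — wetted area: A = 23 * 0.3319 * 0.6676 = 5.09626 m^2
Step 4 — application rate: Q/A = 204.677/5.09626 = 40.16 mm/hr
Therefore the application rate along the lateral = 40.16 mm/hr.


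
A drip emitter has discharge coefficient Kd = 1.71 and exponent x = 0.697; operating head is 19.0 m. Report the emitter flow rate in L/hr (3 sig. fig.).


Approach: apply the emitter characteristic equation, q = Kd * h^x.
q = 1.71 * 19.0^0.697 = 13.3 L/hr
Therefore the emitter flow rate = 13.3 L/hr.


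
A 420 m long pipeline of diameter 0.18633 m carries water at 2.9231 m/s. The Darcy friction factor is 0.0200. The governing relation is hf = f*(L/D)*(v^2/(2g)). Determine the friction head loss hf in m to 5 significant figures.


hf = 0.0200 * (420/0.18633) * (2.9231^2 / (2*9.81))
hf = 19.633 m
Therefore the friction head loss hf = 19.633 m.


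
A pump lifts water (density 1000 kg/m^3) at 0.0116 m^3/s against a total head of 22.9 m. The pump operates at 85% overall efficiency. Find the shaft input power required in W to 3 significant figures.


Approach: apply hydraulic power then efficiency conversion, P = rho*g*Q*H; P_in = P/eta.
Step 1 — hydraulic power (P = rho*g*Q*H):
  P = 1000 * 9.81 * 0.0116 * 22.9 = 2605.9 W
Step 2 — input power: P_in = P/eta = 2605.9 / 0.85 = 3070 W
Therefore the shaft input power required = 3070 W.


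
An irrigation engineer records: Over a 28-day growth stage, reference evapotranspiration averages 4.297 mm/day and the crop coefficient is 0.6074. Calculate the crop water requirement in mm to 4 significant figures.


Approach: apply the crop water requirement relation, CWR = ET0 * Kc * days.
CWR = 4.297 * 0.6074 * 28 = 73.08 mm
Therefore the crop water requirement = 73.08 mm.


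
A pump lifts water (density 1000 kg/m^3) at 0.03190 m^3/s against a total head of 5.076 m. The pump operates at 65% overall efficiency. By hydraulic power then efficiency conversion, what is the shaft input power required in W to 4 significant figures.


Approach: apply hydraulic power then efficiency conversion, P = rho*g*Q*H; P_in = P/eta.
Step 1 — hydraulic power (P = rho*g*Q*H):
  P = 1000 * 9.81 * 0.03190 * 5.076 = 1588.48 W
Step 2 — input power: P_in = P/eta = 1588.48 / 0.65 = 2444 W
Therefore the shaft input power required = 2444 W.


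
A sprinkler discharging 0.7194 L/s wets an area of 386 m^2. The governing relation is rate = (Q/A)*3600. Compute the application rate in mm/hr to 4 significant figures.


rate = (0.7194 / 386) * 3600 = 6.709 mm/hr
Therefore the application rate = 6.709 mm/hr.


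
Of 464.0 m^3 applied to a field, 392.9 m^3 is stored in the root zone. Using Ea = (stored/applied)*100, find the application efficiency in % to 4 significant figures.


Ea = (392.9/464.0)*100 = 84.68 %
Therefore the application efficiency = 84.68 %.


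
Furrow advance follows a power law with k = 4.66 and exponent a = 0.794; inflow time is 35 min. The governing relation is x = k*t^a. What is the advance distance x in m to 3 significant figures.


x = 4.66 * 35^0.794 = 78.4 m
Therefore the advance distance x = 78.4 m.


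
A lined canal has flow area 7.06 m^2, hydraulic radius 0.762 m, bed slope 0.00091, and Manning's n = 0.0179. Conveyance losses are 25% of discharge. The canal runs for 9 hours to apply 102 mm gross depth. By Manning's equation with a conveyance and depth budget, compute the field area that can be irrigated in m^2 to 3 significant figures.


Approach: apply Manning's equation with a conveyance and depth budget, Q = (1/n)*A*R^(2/3)*S^(1/2); Q_field = Q*(1-loss); Area = Q_field*t/(d/1000).
Step 1 — canal discharge (Manning's equation):
  Q = (1/0.0179) * 7.06 * 0.762^(2/3) * 0.00091^(1/2) = 9.9260 m^3/s
Step 2 — delivered flow: Q_field = 9.9260*(1 - 25/100) = 7.4445 m^3/s
Step 3 — volume delivered: V = 7.4445 * 9*3600 = 241200 m^3
Step 4 — area served: A = V / (depth/1000) = 241200 / 0.102 = 2360000 m^2
Therefore the field area that can be irrigated = 2360000 m^2.


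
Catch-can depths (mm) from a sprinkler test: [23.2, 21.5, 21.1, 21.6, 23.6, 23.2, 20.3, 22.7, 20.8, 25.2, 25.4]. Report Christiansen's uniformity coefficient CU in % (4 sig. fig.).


Approach: apply Christiansen's uniformity coefficient, CU = (1 - mean_abs_deviation/mean)*100.
mean = 22.6000 mm
mean |d_i - mean| = 1.40000 mm
CU = (1 - 1.40000/22.6000)*100 = 93.81 %
Therefore Christiansen's uniformity coefficient CU = 93.81 %.


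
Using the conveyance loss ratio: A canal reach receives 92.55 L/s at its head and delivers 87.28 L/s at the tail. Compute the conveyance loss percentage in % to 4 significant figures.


Approach: apply the conveyance loss ratio, loss% = ((Q_head - Q_tail)/Q_head)*100.
loss = ((92.55 - 87.28)/92.55)*100 = 5.694 %
Therefore the conveyance loss percentage = 5.694 %.


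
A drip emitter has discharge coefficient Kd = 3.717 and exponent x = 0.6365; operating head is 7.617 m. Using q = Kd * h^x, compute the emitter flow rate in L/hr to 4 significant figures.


q = 3.717 * 7.617^0.6365 = 13.53 L/hr
Therefore the emitter flow rate = 13.53 L/hr.


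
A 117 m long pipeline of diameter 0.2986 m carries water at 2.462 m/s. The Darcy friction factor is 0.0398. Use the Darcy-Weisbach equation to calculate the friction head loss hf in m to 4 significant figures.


Approach: apply the Darcy-Weisbach equation, hf = f*(L/D)*(v^2/(2g)).
hf = 0.0398 * (117/0.2986) * (2.462^2 / (2*9.81))
hf = 4.818 m
Therefore the friction head loss hf = 4.818 m.


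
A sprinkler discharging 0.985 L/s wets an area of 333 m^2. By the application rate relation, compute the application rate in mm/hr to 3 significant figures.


Approach: apply the application rate relation, rate = (Q/A)*3600.
rate = (0.985 / 333) * 3600 = 10.6 mm/hr
Therefore the application rate = 10.6 mm/hr.


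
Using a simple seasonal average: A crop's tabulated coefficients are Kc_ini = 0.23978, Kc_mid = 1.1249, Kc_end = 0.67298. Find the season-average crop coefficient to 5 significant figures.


Approach: apply a simple seasonal average, Kc_avg = (Kc_ini + Kc_mid + Kc_end)/3.
Kc_avg = (0.23978 + 1.1249 + 0.67298)/3 = 0.67922
Therefore the season-average crop coefficient = 0.67922.


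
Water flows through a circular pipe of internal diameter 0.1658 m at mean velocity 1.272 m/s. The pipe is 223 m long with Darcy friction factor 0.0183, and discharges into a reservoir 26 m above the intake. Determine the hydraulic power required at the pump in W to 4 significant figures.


Approach: apply continuity + Darcy-Weisbach + hydraulic power, Q = A*v; hf = f*(L/D)*(v^2/(2g)); H = static + hf; P = rho*g*Q*H.
Step 1 — flow rate (continuity, Q = A*v):
  A = pi*(0.1658/2)^2 = 0.0215903 m^2
  Q = 0.0215903 * 1.272 = 0.0274629 m^3/s
Step 2 — friction head loss (Darcy-Weisbach):
  hf = 0.0183 * (223/0.1658) * (1.272^2 / (2*9.81))
  hf = 2.02977 m
Step 3 — total head: H = 26 + 2.02977 = 28.0298 m
Step 4 — hydraulic power (P = rho*g*Q*H):
  P = 1000 * 9.81 * 0.0274629 * 28.0298 = 7552 W
Therefore the hydraulic power required at the pump = 7552 W.


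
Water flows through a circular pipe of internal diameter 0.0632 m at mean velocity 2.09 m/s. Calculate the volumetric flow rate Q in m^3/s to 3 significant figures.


Approach: apply the continuity equation for pipe flow, Q = A * v with A = pi*(D/2)^2.
A = pi*(0.0632/2)^2 = 0.0031371 m^2
Q = 0.0031371 * 2.09 = 0.00656 m^3/s
Therefore the volumetric flow rate Q = 0.00656 m^3/s.


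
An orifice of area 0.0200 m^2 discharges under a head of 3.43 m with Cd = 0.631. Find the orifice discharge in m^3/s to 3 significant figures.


Approach: apply the orifice equation, Q = Cd*A*sqrt(2*g*h).
Q = 0.631 * 0.0200 * sqrt(2*9.81*3.43) = 0.104 m^3/s
Therefore the orifice discharge = 0.104 m^3/s.


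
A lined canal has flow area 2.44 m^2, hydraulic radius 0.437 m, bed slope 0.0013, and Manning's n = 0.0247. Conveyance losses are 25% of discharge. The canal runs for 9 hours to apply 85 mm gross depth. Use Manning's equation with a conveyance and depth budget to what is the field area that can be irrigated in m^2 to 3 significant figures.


Approach: apply Manning's equation with a conveyance and depth budget, Q = (1/n)*A*R^(2/3)*S^(1/2); Q_field = Q*(1-loss); Area = Q_field*t/(d/1000).
Step 1 — canal discharge (Manning's equation):
  Q = (1/0.0247) * 2.44 * 0.437^(2/3) * 0.0013^(1/2) = 2.0511 m^3/s
Step 2 — delivered flow: Q_field = 2.0511*(1 - 25/100) = 1.5383 m^3/s
Step 3 — volume delivered: V = 1.5383 * 9*3600 = 49842 m^3
Step 4 — area served: A = V / (depth/1000) = 49842 / 0.085 = 586000 m^2
Therefore the field area that can be irrigated = 586000 m^2.


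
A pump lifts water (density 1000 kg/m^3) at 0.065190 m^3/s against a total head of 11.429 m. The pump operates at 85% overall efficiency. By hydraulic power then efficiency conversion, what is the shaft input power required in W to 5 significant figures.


Approach: apply hydraulic power then efficiency conversion, P = rho*g*Q*H; P_in = P/eta.
Step 1 — hydraulic power (P = rho*g*Q*H):
  P = 1000 * 9.81 * 0.065190 * 11.429 = 7309.004 W
Step 2 — input power: P_in = P/eta = 7309.004 / 0.85 = 8598.8 W
Therefore the shaft input power required = 8598.8 W.


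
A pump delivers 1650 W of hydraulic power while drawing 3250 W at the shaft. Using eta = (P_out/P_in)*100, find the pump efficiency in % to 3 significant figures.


eta = (1650 / 3250) * 100 = 50.8 %
Therefore the pump efficiency = 50.8 %.


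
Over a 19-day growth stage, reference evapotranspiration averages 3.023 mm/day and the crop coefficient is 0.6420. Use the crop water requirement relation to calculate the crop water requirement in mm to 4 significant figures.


Approach: apply the crop water requirement relation, CWR = ET0 * Kc * days.
CWR = 3.023 * 0.6420 * 19 = 36.87 mm
Therefore the crop water requirement = 36.87 mm.


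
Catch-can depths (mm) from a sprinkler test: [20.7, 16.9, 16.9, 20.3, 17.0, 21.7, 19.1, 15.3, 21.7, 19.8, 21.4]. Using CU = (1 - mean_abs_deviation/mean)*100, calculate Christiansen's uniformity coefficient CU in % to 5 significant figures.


mean = 19.16364 mm
mean |d_i - mean| = 1.930579 mm
CU = (1 - 1.930579/19.16364)*100 = 89.926 %
Therefore Christiansen's uniformity coefficient CU = 89.926 %.


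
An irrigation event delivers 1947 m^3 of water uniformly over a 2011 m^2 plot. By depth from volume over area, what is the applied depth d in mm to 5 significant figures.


Approach: apply depth from volume over area, d = (V/A)*1000.
d = (1947 / 2011) * 1000 = 968.18 mm
Therefore the applied depth d = 968.18 mm.


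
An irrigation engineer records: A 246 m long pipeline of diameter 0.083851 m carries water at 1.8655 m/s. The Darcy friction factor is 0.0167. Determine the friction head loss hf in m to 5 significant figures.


Approach: apply the Darcy-Weisbach equation, hf = f*(L/D)*(v^2/(2g)).
hf = 0.0167 * (246/0.083851) * (1.8655^2 / (2*9.81))
hf = 8.6903 m
Therefore the friction head loss hf = 8.6903 m.


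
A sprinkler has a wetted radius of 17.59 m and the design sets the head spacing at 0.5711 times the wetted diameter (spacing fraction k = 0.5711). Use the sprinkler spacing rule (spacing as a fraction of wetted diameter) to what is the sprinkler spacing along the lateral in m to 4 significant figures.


Approach: apply the sprinkler spacing rule (spacing as a fraction of wetted diameter), S = k*(2*R).
S = 0.5711 * (2 * 17.59) = 20.09 m
Therefore the sprinkler spacing along the lateral = 20.09 m.


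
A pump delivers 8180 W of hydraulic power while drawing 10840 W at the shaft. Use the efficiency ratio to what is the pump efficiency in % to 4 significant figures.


Approach: apply the efficiency ratio, eta = (P_out/P_in)*100.
eta = (8180 / 10840) * 100 = 75.46 %
Therefore the pump efficiency = 75.46 %.


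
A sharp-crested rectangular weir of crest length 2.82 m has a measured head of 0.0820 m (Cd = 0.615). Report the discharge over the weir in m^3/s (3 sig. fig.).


Approach: apply the rectangular weir equation, Q = (2/3)*Cd*L*sqrt(2g)*H^1.5.
Q = (2/3)*0.615*2.82*sqrt(2*9.81)*0.0820^1.5 = 0.120 m^3/s
Therefore the discharge over the weir = 0.120 m^3/s.


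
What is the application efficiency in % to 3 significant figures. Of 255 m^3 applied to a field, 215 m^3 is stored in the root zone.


Approach: apply the application efficiency ratio, Ea = (stored/applied)*100.
Ea = (215/255)*100 = 84.3 %
Therefore the application efficiency = 84.3 %.


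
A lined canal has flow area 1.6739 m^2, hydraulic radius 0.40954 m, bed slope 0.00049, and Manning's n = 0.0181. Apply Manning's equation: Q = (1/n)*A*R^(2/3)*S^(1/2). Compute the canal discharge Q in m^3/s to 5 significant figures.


Q = (1/0.0181) * 1.6739 * 0.40954^(2/3) * 0.00049^(1/2) = 1.1290 m^3/s
Therefore the canal discharge Q = 1.1290 m^3/s.


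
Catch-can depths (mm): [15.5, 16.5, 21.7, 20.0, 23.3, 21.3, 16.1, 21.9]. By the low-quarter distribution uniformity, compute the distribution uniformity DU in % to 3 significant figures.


Approach: apply the low-quarter distribution uniformity, DU = (mean of lowest quarter of readings / overall mean)*100.
sorted lowest 2 of 8: [15.5, 16.1] -> mean = 15.800 mm
overall mean = 19.538 mm
DU = (15.800/19.538)*100 = 80.9 %
Therefore the distribution uniformity DU = 80.9 %.
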